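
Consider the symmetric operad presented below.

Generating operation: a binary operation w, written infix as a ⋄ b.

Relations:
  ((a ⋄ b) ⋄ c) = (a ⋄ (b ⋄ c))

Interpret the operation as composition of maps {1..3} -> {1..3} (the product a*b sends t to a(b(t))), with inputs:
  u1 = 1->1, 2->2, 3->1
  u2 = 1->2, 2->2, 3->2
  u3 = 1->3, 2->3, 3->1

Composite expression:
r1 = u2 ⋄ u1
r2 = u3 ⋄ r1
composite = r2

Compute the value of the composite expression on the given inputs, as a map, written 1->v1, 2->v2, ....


(u2 ⋄ u1) = 1->2, 2->2, 3->2
(u3 ⋄ (u2 ⋄ u1)) = 1->3, 2->3, 3->3

1->3, 2->3, 3->3


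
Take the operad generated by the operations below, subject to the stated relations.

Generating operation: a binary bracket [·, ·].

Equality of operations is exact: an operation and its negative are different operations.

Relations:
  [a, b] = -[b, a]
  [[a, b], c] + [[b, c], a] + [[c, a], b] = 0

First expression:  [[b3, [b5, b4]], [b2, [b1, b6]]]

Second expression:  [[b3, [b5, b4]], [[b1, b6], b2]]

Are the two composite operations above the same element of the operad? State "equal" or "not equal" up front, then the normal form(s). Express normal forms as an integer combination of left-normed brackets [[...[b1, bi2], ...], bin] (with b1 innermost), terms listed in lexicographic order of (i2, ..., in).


not equal; the first gives -[[[[[b1, b6], b2], b3], b4], b5] + [[[[[b1, b6], b2], b3], b5], b4] + [[[[[b1, b6], b2], b4], b5], b3] - [[[[[b1, b6], b2], b5], b4], b3] and the second [[[[[b1, b6], b2], b3], b4], b5] - [[[[[b1, b6], b2], b3], b5], b4] - [[[[[b1, b6], b2], b4], b5], b3] + [[[[[b1, b6], b2], b5], b4], b3]

Normal form of the first expression: -[[[[[b1, b6], b2], b3], b4], b5] + [[[[[b1, b6], b2], b3], b5], b4] + [[[[[b1, b6], b2], b4], b5], b3] - [[[[[b1, b6], b2], b5], b4], b3]
Normal form of the second expression: [[[[[b1, b6], b2], b3], b4], b5] - [[[[[b1, b6], b2], b3], b5], b4] - [[[[[b1, b6], b2], b4], b5], b3] + [[[[[b1, b6], b2], b5], b4], b3]
Distinct normal forms: not equal.


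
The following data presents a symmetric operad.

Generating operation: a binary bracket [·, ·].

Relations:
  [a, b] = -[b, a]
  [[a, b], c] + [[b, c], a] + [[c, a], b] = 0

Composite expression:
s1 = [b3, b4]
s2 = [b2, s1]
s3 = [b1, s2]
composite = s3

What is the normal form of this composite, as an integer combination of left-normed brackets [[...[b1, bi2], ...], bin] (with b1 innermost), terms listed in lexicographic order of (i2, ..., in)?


[[[b1, b2], b3], b4] - [[[b1, b2], b4], b3] - [[[b1, b3], b4], b2] + [[[b1, b4], b3], b2]


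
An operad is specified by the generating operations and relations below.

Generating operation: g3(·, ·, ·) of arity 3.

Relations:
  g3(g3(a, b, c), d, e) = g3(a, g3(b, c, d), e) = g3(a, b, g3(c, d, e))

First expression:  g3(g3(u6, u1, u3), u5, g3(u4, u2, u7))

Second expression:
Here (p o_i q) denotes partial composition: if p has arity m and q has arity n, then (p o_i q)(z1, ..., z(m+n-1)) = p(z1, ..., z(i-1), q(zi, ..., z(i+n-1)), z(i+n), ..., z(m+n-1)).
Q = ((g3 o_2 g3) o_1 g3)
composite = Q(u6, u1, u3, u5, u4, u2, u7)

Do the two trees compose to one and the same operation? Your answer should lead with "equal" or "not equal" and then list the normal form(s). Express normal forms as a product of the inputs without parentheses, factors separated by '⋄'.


equal; the common form is u6 ⋄ u1 ⋄ u3 ⋄ u5 ⋄ u4 ⋄ u2 ⋄ u7


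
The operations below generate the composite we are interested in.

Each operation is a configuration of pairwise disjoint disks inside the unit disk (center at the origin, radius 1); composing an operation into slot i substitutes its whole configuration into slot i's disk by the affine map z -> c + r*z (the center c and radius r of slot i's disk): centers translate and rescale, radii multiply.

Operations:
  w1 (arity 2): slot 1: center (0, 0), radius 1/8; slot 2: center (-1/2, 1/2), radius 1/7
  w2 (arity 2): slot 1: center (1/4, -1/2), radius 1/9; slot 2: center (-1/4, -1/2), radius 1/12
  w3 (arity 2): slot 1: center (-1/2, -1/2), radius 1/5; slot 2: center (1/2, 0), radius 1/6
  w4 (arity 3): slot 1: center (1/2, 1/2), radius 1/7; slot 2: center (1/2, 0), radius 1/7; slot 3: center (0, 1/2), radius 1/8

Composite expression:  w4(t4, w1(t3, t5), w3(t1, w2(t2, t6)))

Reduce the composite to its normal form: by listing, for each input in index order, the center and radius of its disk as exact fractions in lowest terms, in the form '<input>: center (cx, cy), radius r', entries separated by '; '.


t1: center (-1/16, 7/16), radius 1/40; t2: center (13/192, 47/96), radius 1/432; t3: center (1/2, 0), radius 1/56; t4: center (1/2, 1/2), radius 1/7; t5: center (3/7, 1/14), radius 1/49; t6: center (11/192, 47/96), radius 1/576

Only the slot chain above each t matters under w4; compose those maps.
input t4: composing its 1 substitution step yields center (1/2, 1/2), radius 1/7
input t3: composing its 2 substitution steps yields center (1/2, 0), radius 1/56
input t5: composing its 2 substitution steps yields center (3/7, 1/14), radius 1/49
input t1: composing its 2 substitution steps yields center (-1/16, 7/16), radius 1/40
input t2: composing its 3 substitution steps yields center (13/192, 47/96), radius 1/432
input t6: composing its 3 substitution steps yields center (11/192, 47/96), radius 1/576


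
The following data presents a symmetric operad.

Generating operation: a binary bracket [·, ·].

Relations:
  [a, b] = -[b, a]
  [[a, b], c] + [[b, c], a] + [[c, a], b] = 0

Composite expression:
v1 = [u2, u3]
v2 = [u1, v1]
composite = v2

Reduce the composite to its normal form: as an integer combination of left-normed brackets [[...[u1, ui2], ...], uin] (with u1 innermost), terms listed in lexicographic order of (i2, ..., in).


[[u1, u2], u3] - [[u1, u3], u2]

Skip Jacobi rewriting: expand, keep u1-initial words, read off terms.
Composite bracket: [u1, [u2, u3]]
Each bracket splits as ab - ba, giving 4 signed words (2^2 = 4).
Only words starting with u1 matter:
  from u1u2u3, sign +1: term +[[u1, u2], u3]
  from u1u3u2, sign -1: term -[[u1, u3], u2]


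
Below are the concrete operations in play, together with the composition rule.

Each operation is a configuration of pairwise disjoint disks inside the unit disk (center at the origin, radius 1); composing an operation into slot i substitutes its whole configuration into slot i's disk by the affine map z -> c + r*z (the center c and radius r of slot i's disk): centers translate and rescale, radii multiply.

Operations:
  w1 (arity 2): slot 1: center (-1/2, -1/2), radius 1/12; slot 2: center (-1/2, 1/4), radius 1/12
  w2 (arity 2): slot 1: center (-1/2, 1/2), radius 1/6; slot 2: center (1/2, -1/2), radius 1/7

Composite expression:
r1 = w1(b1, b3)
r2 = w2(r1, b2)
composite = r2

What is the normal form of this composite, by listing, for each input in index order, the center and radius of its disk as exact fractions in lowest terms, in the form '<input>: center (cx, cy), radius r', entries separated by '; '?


b1: center (-7/12, 5/12), radius 1/72; b2: center (1/2, -1/2), radius 1/7; b3: center (-7/12, 13/24), radius 1/72

Affine substitution under w2: radii multiply and b-centers shift.
input b1: applying the 2 nested substitutions gives center (-7/12, 5/12), radius 1/72
input b3: applying the 2 nested substitutions gives center (-7/12, 13/24), radius 1/72
input b2: applying the 1 nested substitution gives center (1/2, -1/2), radius 1/7


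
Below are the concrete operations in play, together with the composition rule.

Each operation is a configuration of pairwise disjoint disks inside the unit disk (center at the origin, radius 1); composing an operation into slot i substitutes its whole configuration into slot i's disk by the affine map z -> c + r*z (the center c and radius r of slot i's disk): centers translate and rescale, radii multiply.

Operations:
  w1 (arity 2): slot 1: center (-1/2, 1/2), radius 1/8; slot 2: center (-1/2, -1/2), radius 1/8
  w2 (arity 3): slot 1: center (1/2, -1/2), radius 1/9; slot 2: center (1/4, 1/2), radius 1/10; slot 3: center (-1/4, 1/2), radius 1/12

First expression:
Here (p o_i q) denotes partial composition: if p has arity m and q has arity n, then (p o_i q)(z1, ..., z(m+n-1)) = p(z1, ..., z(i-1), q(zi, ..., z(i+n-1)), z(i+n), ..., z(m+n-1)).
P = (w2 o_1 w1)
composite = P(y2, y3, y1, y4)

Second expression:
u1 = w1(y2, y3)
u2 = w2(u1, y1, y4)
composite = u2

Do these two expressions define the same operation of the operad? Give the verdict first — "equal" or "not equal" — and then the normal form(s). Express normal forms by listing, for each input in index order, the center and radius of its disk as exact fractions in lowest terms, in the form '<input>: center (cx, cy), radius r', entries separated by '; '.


equal: each reduces to y1: center (1/4, 1/2), radius 1/10; y2: center (4/9, -4/9), radius 1/72; y3: center (4/9, -5/9), radius 1/72; y4: center (-1/4, 1/2), radius 1/12


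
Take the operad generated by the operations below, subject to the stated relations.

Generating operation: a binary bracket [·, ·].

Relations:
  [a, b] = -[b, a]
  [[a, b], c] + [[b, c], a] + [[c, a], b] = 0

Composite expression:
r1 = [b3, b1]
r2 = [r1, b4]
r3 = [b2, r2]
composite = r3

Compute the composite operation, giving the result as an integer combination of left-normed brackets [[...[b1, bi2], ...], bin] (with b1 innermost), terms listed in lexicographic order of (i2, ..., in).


Skip Jacobi rewriting: expand, keep b1-initial words, read off terms.
Composite bracket: [b2, [[b3, b1], b4]]
Expanding via [a, b] = ab - ba: 8 signed words (2^3 = 8).
Collect the words opening with b1:
  word b1b3b4b2 has sign +1, contributing +[[[b1, b3], b4], b2]

[[[b1, b3], b4], b2]


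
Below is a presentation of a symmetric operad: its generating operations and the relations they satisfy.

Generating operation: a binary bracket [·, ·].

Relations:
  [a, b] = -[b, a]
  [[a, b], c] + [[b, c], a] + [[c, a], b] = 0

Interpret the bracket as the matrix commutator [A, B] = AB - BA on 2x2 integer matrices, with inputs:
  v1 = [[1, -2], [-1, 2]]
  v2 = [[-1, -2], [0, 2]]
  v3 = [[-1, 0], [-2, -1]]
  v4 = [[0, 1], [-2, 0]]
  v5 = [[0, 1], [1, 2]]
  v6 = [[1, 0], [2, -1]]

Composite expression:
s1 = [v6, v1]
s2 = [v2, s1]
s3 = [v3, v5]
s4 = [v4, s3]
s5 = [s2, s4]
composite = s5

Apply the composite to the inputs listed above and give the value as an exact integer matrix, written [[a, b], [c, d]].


[[-224, -224], [0, 224]]

[v6, v1] = [[4, -4], [0, -4]]
[v2, [v6, v1]] = [[0, 28], [0, 0]]
[v3, v5] = [[2, 0], [4, -2]]
[v4, [v3, v5]] = [[4, -4], [-8, -4]]
[[v2, [v6, v1]], [v4, [v3, v5]]] = [[-224, -224], [0, 224]]


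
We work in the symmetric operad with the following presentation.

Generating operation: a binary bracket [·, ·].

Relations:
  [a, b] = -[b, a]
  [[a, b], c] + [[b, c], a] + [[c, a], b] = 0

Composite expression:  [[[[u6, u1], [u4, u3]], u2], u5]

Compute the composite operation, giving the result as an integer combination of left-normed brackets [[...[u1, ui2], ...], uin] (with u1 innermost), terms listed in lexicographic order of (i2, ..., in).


[[[[[u1, u6], u3], u4], u2], u5] - [[[[[u1, u6], u4], u3], u2], u5]


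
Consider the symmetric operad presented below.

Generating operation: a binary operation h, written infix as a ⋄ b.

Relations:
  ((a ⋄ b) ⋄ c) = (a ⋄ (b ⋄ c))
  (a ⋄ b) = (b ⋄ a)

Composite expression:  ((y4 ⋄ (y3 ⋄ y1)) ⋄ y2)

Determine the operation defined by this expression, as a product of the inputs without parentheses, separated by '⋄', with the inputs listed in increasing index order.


y1 ⋄ y2 ⋄ y3 ⋄ y4

Shape and order are irrelevant to h; the y-input set decides.
(y3 ⋄ y1) flattens to y3 ⋄ y1
(y4 ⋄ (y3 ⋄ y1)) flattens to y4 ⋄ y3 ⋄ y1
((y4 ⋄ (y3 ⋄ y1)) ⋄ y2) flattens to y4 ⋄ y3 ⋄ y1 ⋄ y2
putting the inputs in ascending order: y1 ⋄ y2 ⋄ y3 ⋄ y4


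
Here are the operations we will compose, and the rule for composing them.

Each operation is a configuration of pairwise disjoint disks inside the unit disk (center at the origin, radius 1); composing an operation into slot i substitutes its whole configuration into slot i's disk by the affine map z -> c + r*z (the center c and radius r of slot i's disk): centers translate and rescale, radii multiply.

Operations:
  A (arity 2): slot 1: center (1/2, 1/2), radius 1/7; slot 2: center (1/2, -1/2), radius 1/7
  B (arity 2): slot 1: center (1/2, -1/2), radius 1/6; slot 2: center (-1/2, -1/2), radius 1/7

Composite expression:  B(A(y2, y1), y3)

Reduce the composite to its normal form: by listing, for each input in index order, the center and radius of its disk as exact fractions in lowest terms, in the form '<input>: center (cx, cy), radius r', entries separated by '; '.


Affine substitution under B: radii multiply and y-centers shift.
input y2: applying the 2 nested substitutions gives center (7/12, -5/12), radius 1/42
input y1: applying the 2 nested substitutions gives center (7/12, -7/12), radius 1/42
input y3: applying the 1 nested substitution gives center (-1/2, -1/2), radius 1/7

y1: center (7/12, -7/12), radius 1/42; y2: center (7/12, -5/12), radius 1/42; y3: center (-1/2, -1/2), radius 1/7


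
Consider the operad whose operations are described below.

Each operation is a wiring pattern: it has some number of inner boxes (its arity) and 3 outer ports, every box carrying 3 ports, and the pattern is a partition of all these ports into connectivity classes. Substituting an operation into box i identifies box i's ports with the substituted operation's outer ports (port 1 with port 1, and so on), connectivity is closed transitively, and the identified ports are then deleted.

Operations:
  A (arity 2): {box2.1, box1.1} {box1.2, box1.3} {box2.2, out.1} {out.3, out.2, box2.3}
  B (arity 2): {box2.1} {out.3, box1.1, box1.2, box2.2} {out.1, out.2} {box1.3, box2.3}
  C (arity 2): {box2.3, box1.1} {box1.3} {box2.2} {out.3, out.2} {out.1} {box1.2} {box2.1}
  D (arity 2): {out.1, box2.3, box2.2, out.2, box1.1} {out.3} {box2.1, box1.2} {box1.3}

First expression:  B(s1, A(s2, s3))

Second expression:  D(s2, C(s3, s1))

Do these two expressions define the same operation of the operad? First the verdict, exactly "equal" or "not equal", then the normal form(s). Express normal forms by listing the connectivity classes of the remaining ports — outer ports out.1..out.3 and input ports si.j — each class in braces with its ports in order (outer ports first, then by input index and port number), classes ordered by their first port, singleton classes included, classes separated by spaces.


not equal: they reduce to {out.1, out.2} {out.3, s1.1, s1.2, s1.3, s3.3} {s2.1, s3.1} {s2.2, s2.3} {s3.2} and {out.1, out.2, s2.1} {out.3} {s1.1} {s1.2} {s1.3, s3.1} {s2.2} {s2.3} {s3.2} {s3.3}


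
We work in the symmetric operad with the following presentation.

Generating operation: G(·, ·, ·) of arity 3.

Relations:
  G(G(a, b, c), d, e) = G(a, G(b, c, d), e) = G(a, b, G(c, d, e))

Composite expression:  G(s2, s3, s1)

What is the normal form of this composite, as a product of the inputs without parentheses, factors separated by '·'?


s2 · s3 · s1

Associativity of G dissolves the nesting; only the s-input order survives.
G(s2, s3, s1) spells out as s2 · s3 · s1


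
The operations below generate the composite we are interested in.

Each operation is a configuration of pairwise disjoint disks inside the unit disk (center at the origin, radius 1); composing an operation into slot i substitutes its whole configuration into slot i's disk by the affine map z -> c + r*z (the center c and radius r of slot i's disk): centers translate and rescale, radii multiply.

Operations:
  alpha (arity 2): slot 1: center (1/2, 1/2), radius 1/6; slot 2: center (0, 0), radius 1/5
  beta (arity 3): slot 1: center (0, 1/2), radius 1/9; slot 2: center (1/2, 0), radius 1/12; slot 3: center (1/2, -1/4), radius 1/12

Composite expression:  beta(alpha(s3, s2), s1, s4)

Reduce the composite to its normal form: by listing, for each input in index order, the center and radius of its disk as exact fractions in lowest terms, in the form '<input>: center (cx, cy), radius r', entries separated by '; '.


s1: center (1/2, 0), radius 1/12; s2: center (0, 1/2), radius 1/45; s3: center (1/18, 5/9), radius 1/54; s4: center (1/2, -1/4), radius 1/12

Below beta, radii multiply path by path; the s-disk centers shift.
input s3: composing its 2 substitution steps yields center (1/18, 5/9), radius 1/54
input s2: composing its 2 substitution steps yields center (0, 1/2), radius 1/45
input s1: composing its 1 substitution step yields center (1/2, 0), radius 1/12
input s4: composing its 1 substitution step yields center (1/2, -1/4), radius 1/12


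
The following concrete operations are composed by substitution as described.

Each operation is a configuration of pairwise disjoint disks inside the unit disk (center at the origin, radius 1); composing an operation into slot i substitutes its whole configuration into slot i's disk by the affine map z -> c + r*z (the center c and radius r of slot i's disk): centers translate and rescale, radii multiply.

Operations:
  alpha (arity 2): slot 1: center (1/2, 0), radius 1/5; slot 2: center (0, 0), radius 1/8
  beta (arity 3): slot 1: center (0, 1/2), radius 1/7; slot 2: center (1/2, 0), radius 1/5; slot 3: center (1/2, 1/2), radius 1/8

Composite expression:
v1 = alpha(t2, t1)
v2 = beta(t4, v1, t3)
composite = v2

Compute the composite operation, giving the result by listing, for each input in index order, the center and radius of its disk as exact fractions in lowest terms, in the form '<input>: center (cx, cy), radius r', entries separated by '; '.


t1: center (1/2, 0), radius 1/40; t2: center (3/5, 0), radius 1/25; t3: center (1/2, 1/2), radius 1/8; t4: center (0, 1/2), radius 1/7

Affine substitution under beta: radii multiply and t-centers shift.
t4 passes through 1 substitution, ending at center (0, 1/2), radius 1/7
t2 passes through 2 substitutions, ending at center (3/5, 0), radius 1/25
t1 passes through 2 substitutions, ending at center (1/2, 0), radius 1/40
t3 passes through 1 substitution, ending at center (1/2, 1/2), radius 1/8


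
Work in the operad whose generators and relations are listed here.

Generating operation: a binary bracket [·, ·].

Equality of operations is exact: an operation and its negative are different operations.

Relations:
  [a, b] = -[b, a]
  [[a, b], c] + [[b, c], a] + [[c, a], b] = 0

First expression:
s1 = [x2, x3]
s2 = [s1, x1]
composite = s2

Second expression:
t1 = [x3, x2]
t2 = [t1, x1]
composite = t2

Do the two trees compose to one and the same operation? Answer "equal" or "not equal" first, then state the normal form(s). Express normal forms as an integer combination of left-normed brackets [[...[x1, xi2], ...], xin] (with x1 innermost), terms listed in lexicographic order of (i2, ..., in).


In normal form, the first expression is -[[x1, x2], x3] + [[x1, x3], x2]
In normal form, the second expression is [[x1, x2], x3] - [[x1, x3], x2]
They disagree, so not equal.

not equal; the first gives -[[x1, x2], x3] + [[x1, x3], x2] and the second [[x1, x2], x3] - [[x1, x3], x2]


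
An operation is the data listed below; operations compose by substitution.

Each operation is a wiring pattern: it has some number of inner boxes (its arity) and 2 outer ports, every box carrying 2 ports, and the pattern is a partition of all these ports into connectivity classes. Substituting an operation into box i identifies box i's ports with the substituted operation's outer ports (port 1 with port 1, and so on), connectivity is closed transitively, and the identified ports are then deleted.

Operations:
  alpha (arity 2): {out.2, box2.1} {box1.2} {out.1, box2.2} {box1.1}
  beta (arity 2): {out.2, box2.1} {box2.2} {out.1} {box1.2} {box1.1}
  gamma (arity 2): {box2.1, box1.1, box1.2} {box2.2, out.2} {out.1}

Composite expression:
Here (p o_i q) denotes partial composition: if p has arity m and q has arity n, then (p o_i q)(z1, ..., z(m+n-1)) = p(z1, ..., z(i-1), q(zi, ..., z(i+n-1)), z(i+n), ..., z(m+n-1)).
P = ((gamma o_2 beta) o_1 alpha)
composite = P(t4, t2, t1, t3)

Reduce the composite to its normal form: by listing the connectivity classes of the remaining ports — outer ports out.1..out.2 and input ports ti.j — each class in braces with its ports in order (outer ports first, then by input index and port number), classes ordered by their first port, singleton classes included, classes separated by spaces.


{out.1} {out.2, t3.1} {t1.1} {t1.2} {t2.1, t2.2} {t3.2} {t4.1} {t4.2}


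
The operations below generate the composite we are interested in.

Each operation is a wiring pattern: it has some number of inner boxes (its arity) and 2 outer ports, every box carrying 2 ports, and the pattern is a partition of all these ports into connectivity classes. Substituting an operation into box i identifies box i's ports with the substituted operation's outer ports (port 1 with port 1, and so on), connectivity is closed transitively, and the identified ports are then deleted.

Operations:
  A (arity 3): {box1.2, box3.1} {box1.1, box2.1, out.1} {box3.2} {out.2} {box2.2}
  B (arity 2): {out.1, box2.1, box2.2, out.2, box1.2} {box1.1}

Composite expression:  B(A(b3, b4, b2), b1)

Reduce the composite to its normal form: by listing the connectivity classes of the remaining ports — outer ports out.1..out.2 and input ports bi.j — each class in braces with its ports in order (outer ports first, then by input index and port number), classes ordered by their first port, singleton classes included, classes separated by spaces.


{out.1, out.2, b1.1, b1.2} {b2.1, b3.2} {b2.2} {b3.1, b4.1} {b4.2}

Substituting into B glues patterns; closure does the rest.
A over (b3, b4, b2) gives {out.1, b3.1, b4.1} {out.2} {b2.1, b3.2} {b2.2} {b4.2}, out.j being that stage's outer ports
B over (b3, b4, b2, b1) gives {out.1, out.2, b1.1, b1.2} {b2.1, b3.2} {b2.2} {b3.1, b4.1} {b4.2}, out.j being that stage's outer ports


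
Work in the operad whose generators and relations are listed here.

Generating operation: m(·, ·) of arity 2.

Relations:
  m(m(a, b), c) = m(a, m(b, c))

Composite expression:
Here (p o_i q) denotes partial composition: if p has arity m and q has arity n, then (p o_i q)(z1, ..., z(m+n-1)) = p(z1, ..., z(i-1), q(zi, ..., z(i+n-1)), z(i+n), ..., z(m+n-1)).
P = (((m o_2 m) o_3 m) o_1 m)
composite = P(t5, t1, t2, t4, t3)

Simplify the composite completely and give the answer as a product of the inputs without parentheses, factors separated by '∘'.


Key point: m is associative — brackets drop, the t-order remains.
m(t5, t1) flattens to t5 ∘ t1
m(t4, t3) flattens to t4 ∘ t3
m(t2, m(t4, t3)) flattens to t2 ∘ t4 ∘ t3
m(m(t5, t1), m(t2, m(t4, t3))) flattens to t5 ∘ t1 ∘ t2 ∘ t4 ∘ t3

t5 ∘ t1 ∘ t2 ∘ t4 ∘ t3


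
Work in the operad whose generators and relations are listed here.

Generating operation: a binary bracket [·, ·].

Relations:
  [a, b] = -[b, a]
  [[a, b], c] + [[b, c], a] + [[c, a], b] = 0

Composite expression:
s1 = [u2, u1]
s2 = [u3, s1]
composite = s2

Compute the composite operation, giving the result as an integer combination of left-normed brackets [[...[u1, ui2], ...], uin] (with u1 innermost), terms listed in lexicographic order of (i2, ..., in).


[[u1, u2], u3]

Skip Jacobi rewriting: expand, keep u1-initial words, read off terms.
Composite bracket: [u3, [u2, u1]]
Under [a, b] = ab - ba we get 4 signed associative words (2^2 = 4).
Words beginning with u1 determine it all:
  u1u2u3 (sign +1) contributes +[[u1, u2], u3]


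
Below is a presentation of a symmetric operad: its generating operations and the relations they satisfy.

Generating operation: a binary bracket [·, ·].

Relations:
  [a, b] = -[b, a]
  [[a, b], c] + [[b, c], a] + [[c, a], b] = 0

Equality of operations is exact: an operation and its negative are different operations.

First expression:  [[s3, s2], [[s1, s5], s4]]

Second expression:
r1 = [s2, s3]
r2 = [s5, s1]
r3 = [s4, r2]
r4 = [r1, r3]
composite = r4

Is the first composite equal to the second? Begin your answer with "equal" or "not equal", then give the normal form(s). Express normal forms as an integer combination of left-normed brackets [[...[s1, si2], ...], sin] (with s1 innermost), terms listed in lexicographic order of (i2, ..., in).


not equal; the first gives [[[[s1, s5], s4], s2], s3] - [[[[s1, s5], s4], s3], s2] and the second -[[[[s1, s5], s4], s2], s3] + [[[[s1, s5], s4], s3], s2]

The first composite normalizes to [[[[s1, s5], s4], s2], s3] - [[[[s1, s5], s4], s3], s2]
The second composite normalizes to -[[[[s1, s5], s4], s2], s3] + [[[[s1, s5], s4], s3], s2]
The forms do not match — not equal.


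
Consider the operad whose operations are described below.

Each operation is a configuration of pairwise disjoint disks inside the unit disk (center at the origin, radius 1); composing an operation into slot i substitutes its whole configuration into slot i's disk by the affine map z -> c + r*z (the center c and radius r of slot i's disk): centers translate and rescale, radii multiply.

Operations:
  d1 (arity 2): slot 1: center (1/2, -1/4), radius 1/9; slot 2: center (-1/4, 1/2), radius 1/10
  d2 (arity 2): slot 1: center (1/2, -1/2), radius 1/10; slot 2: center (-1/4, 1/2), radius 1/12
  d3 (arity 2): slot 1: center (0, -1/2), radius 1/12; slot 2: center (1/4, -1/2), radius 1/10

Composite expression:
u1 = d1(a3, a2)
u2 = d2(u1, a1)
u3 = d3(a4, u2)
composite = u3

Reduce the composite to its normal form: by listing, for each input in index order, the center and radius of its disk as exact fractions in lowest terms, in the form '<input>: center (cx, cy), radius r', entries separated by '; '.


a1: center (9/40, -9/20), radius 1/120; a2: center (119/400, -109/200), radius 1/1000; a3: center (61/200, -221/400), radius 1/900; a4: center (0, -1/2), radius 1/12

Below d3, radii multiply path by path; the a-disk centers shift.
a4: after 1 affine step, its disk has center (0, -1/2), radius 1/12
a3: after 3 affine steps, its disk has center (61/200, -221/400), radius 1/900
a2: after 3 affine steps, its disk has center (119/400, -109/200), radius 1/1000
a1: after 2 affine steps, its disk has center (9/40, -9/20), radius 1/120


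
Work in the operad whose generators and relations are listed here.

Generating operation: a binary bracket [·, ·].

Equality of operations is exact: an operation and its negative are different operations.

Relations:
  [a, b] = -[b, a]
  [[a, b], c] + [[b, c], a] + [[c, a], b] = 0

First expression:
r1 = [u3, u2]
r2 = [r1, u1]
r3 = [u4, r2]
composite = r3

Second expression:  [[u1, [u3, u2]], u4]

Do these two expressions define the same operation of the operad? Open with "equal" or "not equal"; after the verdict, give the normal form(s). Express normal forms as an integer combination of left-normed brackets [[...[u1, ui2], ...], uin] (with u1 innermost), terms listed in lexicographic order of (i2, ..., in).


The first expression, normalized: -[[[u1, u2], u3], u4] + [[[u1, u3], u2], u4]
The second expression, normalized: -[[[u1, u2], u3], u4] + [[[u1, u3], u2], u4]
Both agree, so they are equal.

equal — both sides give -[[[u1, u2], u3], u4] + [[[u1, u3], u2], u4]


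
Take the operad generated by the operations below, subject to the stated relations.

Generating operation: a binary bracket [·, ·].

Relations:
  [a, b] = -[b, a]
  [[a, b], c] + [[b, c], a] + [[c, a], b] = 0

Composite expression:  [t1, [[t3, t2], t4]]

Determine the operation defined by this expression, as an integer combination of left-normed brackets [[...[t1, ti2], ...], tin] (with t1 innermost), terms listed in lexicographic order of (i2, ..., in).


-[[[t1, t2], t3], t4] + [[[t1, t3], t2], t4] + [[[t1, t4], t2], t3] - [[[t1, t4], t3], t2]

In the tensor algebra, words opening t1 carry the t1-anchored form.
Composite bracket: [t1, [[t3, t2], t4]]
The bracket unfolds into 8 signed words via [a, b] = ab - ba (2^3 = 8).
Collect the words opening with t1:
  the word t1t2t3t4 carries sign -1 and contributes -[[[t1, t2], t3], t4]
  the word t1t3t2t4 carries sign +1 and contributes +[[[t1, t3], t2], t4]
  the word t1t4t2t3 carries sign +1 and contributes +[[[t1, t4], t2], t3]
  the word t1t4t3t2 carries sign -1 and contributes -[[[t1, t4], t3], t2]


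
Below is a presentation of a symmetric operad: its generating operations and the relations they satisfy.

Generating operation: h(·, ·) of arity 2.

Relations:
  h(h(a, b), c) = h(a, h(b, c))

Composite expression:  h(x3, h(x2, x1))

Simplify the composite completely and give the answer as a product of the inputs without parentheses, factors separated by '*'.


The h-tree's shape is irrelevant; the x-reading-order decides.
h(x2, x1) collapses to x2 * x1
h(x3, h(x2, x1)) collapses to x3 * x2 * x1

x3 * x2 * x1


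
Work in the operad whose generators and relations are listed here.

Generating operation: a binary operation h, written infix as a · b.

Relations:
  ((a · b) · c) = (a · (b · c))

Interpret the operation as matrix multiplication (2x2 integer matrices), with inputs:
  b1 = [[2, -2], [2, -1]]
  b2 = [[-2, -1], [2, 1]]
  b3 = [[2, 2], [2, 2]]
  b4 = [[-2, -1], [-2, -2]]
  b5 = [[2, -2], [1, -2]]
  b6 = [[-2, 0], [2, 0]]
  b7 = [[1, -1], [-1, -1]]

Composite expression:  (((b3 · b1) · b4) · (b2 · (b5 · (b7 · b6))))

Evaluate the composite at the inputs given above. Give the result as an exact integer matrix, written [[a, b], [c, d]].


(b3 · b1) = [[8, -6], [8, -6]]
((b3 · b1) · b4) = [[-4, 4], [-4, 4]]
(b7 · b6) = [[-4, 0], [0, 0]]
(b5 · (b7 · b6)) = [[-8, 0], [-4, 0]]
(b2 · (b5 · (b7 · b6))) = [[20, 0], [-20, 0]]
(((b3 · b1) · b4) · (b2 · (b5 · (b7 · b6)))) = [[-160, 0], [-160, 0]]

[[-160, 0], [-160, 0]]


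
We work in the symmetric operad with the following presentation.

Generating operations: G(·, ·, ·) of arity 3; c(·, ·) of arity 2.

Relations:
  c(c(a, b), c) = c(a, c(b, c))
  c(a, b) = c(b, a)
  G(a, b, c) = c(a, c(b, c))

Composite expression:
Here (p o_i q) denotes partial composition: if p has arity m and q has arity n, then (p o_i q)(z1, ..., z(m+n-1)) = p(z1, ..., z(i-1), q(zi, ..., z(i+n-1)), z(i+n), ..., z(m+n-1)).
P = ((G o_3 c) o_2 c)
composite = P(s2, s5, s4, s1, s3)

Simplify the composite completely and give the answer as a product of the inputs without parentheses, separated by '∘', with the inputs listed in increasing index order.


s1 ∘ s2 ∘ s3 ∘ s4 ∘ s5

Shape and order are irrelevant to G; the s-input set decides.
c(s5, s4) spells out as s5 ∘ s4
c(s1, s3) spells out as s1 ∘ s3
G(s2, c(s5, s4), c(s1, s3)) spells out as s2 ∘ s5 ∘ s4 ∘ s1 ∘ s3
reordering the factors by index: s1 ∘ s2 ∘ s3 ∘ s4 ∘ s5


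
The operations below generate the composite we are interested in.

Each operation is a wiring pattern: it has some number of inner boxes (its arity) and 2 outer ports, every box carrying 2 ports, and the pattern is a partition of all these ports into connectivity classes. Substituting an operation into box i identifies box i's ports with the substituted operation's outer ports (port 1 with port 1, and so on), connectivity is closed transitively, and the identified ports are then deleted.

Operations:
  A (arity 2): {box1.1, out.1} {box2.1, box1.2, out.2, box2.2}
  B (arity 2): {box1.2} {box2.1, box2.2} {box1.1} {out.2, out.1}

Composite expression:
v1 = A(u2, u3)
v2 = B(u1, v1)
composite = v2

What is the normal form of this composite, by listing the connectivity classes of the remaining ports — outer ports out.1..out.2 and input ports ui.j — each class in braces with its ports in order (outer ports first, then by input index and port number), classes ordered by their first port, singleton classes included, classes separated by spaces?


Reachability decides: close wires over B-identified ports.
the subtree at A composes to {out.1, u2.1} {out.2, u2.2, u3.1, u3.2} on (u2, u3); out.j = own outer ports
the subtree at B composes to {out.1, out.2} {u1.1} {u1.2} {u2.1, u2.2, u3.1, u3.2} on (u1, u2, u3); out.j = own outer ports

{out.1, out.2} {u1.1} {u1.2} {u2.1, u2.2, u3.1, u3.2}


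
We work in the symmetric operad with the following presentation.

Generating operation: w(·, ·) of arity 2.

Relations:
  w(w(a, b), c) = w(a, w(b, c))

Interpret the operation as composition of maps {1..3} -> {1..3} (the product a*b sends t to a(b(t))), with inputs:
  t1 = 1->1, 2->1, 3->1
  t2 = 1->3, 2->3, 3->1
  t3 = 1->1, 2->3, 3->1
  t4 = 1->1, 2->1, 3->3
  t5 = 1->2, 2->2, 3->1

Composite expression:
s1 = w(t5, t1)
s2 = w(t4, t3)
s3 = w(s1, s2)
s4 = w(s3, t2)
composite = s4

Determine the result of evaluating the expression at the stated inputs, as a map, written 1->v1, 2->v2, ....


w(t5, t1) = 1->2, 2->2, 3->2
w(t4, t3) = 1->1, 2->3, 3->1
w(w(t5, t1), w(t4, t3)) = 1->2, 2->2, 3->2
w(w(w(t5, t1), w(t4, t3)), t2) = 1->2, 2->2, 3->2

1->2, 2->2, 3->2


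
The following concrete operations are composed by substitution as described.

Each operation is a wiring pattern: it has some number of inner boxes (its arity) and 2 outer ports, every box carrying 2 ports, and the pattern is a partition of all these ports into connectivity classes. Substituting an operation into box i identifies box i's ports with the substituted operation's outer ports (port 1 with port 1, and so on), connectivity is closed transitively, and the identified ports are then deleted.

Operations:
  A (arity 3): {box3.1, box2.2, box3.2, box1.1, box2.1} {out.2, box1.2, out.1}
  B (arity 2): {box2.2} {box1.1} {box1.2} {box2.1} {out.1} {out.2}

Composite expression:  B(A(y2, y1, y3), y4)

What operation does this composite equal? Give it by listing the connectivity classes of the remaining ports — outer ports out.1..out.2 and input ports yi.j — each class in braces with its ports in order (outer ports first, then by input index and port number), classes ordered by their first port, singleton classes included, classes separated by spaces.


{out.1} {out.2} {y1.1, y1.2, y2.1, y3.1, y3.2} {y2.2} {y4.1} {y4.2}


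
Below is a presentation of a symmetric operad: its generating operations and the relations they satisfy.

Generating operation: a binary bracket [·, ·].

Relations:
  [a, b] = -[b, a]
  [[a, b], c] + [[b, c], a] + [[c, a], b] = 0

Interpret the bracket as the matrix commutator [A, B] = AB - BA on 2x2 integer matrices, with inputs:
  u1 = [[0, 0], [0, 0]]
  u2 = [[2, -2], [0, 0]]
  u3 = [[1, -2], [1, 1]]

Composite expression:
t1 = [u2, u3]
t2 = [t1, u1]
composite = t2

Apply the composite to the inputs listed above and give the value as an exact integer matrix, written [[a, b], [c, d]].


[u2, u3] = [[-2, -4], [-2, 2]]
[[u2, u3], u1] = [[0, 0], [0, 0]]

[[0, 0], [0, 0]]


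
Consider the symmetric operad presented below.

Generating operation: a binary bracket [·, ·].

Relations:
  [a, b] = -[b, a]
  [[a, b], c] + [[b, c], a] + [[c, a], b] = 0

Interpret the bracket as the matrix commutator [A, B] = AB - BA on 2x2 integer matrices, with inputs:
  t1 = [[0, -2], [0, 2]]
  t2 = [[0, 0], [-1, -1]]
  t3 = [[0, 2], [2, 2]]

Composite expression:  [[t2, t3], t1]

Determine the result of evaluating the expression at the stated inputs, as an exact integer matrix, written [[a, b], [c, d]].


[[0, -4], [0, 0]]

[t2, t3] = [[2, 2], [0, -2]]
[[t2, t3], t1] = [[0, -4], [0, 0]]


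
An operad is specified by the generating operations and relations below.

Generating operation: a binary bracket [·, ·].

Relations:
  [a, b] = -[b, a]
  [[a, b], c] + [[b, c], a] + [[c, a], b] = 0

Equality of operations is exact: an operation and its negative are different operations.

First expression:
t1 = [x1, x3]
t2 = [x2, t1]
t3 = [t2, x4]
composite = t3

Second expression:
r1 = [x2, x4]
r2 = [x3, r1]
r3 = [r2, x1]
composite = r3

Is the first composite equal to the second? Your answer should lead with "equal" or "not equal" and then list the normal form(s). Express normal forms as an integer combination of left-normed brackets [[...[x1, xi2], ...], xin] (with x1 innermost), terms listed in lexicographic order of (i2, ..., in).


not equal — first -[[[x1, x3], x2], x4], second [[[x1, x2], x4], x3] - [[[x1, x3], x2], x4] + [[[x1, x3], x4], x2] - [[[x1, x4], x2], x3]


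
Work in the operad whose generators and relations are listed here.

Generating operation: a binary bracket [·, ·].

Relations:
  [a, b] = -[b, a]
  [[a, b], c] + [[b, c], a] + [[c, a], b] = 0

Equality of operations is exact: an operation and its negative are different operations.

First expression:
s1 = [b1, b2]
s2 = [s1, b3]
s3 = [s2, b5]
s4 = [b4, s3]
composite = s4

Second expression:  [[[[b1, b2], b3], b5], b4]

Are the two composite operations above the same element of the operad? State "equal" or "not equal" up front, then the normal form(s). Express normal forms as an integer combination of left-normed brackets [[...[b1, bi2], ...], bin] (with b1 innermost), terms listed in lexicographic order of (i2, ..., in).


Normal form of the first expression: -[[[[b1, b2], b3], b5], b4]
Normal form of the second expression: [[[[b1, b2], b3], b5], b4]
Different reductions; not equal.

not equal; first: -[[[[b1, b2], b3], b5], b4]; second: [[[[b1, b2], b3], b5], b4]


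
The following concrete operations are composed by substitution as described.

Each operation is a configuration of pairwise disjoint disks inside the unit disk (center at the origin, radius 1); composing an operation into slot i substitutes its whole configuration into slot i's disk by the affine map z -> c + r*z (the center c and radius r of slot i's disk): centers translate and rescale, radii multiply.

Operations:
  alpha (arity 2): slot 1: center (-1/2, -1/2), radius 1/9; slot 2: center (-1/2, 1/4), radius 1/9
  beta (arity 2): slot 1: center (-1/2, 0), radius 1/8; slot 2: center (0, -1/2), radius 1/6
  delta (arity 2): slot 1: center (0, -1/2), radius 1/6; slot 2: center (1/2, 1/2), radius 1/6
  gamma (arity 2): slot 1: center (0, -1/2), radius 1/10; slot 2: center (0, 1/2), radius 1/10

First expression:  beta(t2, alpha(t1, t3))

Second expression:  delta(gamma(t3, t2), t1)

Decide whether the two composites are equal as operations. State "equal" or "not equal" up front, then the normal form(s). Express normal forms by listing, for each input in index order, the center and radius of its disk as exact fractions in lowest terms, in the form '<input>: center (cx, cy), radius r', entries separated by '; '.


not equal; first: t1: center (-1/12, -7/12), radius 1/54; t2: center (-1/2, 0), radius 1/8; t3: center (-1/12, -11/24), radius 1/54; second: t1: center (1/2, 1/2), radius 1/6; t2: center (0, -5/12), radius 1/60; t3: center (0, -7/12), radius 1/60


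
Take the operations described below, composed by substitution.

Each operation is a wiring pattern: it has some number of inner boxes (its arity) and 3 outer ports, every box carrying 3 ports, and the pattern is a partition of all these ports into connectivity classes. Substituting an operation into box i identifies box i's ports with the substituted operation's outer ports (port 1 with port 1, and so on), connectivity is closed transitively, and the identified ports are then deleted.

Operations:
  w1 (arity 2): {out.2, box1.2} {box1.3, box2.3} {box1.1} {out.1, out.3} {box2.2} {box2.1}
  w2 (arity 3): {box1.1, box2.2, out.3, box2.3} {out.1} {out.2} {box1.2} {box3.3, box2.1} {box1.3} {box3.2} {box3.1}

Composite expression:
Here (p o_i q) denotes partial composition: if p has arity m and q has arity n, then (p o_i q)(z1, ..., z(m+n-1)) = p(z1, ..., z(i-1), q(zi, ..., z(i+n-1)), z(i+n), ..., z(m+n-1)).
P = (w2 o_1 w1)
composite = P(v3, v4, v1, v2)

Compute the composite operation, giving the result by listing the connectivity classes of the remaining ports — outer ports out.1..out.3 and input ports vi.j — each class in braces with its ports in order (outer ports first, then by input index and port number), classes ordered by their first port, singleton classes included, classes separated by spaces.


Substituting into w2 glues patterns; closure does the rest.
through w1, on inputs (v3, v4): {out.1, out.3} {out.2, v3.2} {v3.1} {v3.3, v4.3} {v4.1} {v4.2} (out.j = stage outer ports)
through w2, on inputs (v3, v4, v1, v2): {out.1} {out.2} {out.3, v1.2, v1.3} {v1.1, v2.3} {v2.1} {v2.2} {v3.1} {v3.2} {v3.3, v4.3} {v4.1} {v4.2} (out.j = stage outer ports)

{out.1} {out.2} {out.3, v1.2, v1.3} {v1.1, v2.3} {v2.1} {v2.2} {v3.1} {v3.2} {v3.3, v4.3} {v4.1} {v4.2}
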